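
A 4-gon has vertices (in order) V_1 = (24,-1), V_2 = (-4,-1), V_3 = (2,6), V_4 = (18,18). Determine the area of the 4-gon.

286

Apply Gauss's area formula: 2A = Σ (x_i·y_{i+1} − x_{i+1}·y_i), indices taken mod 4.
Σ = (-28) + (-22) + (-72) + (-450) = -572
Area = |Σ|/2 = 286.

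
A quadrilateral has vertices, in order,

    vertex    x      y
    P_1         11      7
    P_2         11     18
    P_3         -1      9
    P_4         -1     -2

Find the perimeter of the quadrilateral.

52

|P_1P_2| = √((0)² + (11)²) = √121 = 11
|P_2P_3| = √((-12)² + (-9)²) = √225 = 15
|P_3P_4| = √((0)² + (-11)²) = √121 = 11
|P_4P_1| = √((12)² + (9)²) = √225 = 15
Perimeter = 11 + 15 + 11 + 15 = 52.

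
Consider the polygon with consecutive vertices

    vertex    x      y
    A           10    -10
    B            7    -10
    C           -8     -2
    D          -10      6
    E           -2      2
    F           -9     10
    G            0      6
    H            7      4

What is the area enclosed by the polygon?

Apply Gauss's area formula: 2A = Σ (x_i·y_{i+1} − x_{i+1}·y_i), indices taken mod 8.
Cross-terms: -30, -94, -68, -8, -2, -54, -42, -110  ⇒  Σ = -408
Area = |Σ|/2 = 204.

204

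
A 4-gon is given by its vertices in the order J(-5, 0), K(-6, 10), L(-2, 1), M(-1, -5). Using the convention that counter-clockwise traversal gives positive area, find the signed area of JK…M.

-25

Apply Gauss's area formula: 2A = Σ (x_i·y_{i+1} − x_{i+1}·y_i), indices taken mod 4.
Cross-terms: -50, 14, 11, -25  ⇒  Σ = -50
Signed area = Σ/2 = -25 (negative ⇒ clockwise traversal).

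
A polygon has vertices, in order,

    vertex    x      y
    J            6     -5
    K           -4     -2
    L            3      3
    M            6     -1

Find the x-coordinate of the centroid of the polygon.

Apply the shoelace formula. First the cross-terms c_i = x_i·y_{i+1} − x_{i+1}·y_i:
  -32, -6, -21, -24  ⇒  2A = -83, A = -41.5.
Then Σ (x_i + x_{i+1})·c_i = -535, so x̄ = -535 / (6·(-41.5)) = 535/249.

535/249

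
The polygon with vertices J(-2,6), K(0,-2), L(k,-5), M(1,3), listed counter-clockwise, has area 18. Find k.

The doubled signed area Σ (x_i y_{i+1} − x_{i+1} y_i) is linear in k.
With k=0 it equals 21; the coefficient of k is 5 (from the two edges through L).
So 5·k + 21 = 2·18 = 36 ⇒ k = 3.

3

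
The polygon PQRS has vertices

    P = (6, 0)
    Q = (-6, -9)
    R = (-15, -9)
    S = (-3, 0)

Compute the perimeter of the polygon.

|PQ| = √((-12)² + (-9)²) = √225 = 15
|QR| = √((-9)² + (0)²) = √81 = 9
|RS| = √((12)² + (9)²) = √225 = 15
|SP| = √((9)² + (0)²) = √81 = 9
Perimeter = 15 + 9 + 15 + 9 = 48.

48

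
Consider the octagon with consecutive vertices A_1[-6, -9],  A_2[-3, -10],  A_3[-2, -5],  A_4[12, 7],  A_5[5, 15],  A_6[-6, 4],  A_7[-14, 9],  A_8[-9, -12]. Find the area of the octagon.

294.5

Σ = (33) + (-5) + (46) + (145) + (110) + (2) + (249) + (9) = 589
Area = |Σ|/2 = 294.5.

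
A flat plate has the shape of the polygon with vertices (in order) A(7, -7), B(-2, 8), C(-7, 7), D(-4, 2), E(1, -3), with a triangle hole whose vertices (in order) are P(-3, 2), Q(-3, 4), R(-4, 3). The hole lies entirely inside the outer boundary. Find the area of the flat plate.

Outer boundary:
Apply the surveyor's formula: 2A = Σ (x_i·y_{i+1} − x_{i+1}·y_i), indices taken mod 5.
Cross-terms: 42, 42, 14, 10, 14  ⇒  Σ = 122
Area = |Σ|/2 = 61.
Hole:
Apply the shoelace formula: 2A = Σ (x_i·y_{i+1} − x_{i+1}·y_i), indices taken mod 3.
Σ = (-6) + (7) + (1) = 2
Area = |Σ|/2 = 1.
Net area = 61 − 1 = 60.

60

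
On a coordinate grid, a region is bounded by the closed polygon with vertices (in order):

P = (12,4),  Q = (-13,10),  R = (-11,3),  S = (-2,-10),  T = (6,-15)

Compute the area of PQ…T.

Cross-terms: 172, 71, 116, 90, 204  ⇒  Σ = 653
Area = |Σ|/2 = 326.5.

326.5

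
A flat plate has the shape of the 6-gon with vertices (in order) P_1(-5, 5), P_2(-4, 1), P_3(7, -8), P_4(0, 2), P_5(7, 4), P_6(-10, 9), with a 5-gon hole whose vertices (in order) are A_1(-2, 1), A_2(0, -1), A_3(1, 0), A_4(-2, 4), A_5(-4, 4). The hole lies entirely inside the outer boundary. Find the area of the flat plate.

Outer boundary:
Apply the shoelace (surveyor's) formula: 2A = Σ (x_i·y_{i+1} − x_{i+1}·y_i), indices taken mod 6.
Σ = (15) + (25) + (14) + (-14) + (103) + (-5) = 138
Area = |Σ|/2 = 69.
Hole:
Apply the shoelace (surveyor's) formula: 2A = Σ (x_i·y_{i+1} − x_{i+1}·y_i), indices taken mod 5.
Σ = (2) + (1) + (4) + (8) + (4) = 19
Area = |Σ|/2 = 9.5.
Net area = 69 − 9.5 = 59.5.

59.5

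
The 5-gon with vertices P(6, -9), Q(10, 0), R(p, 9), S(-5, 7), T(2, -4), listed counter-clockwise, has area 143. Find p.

7

Write out the shoelace sum; only the two edges meeting at R involve p:
2·Area = [(10·9 − p·0) + (p·7 − (-5)·9)] + 102
       = 7·p + 237 = 286
⇒ p = 7.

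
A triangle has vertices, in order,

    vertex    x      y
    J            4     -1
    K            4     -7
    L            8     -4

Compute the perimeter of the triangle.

16

|JK| = √((0)² + (-6)²) = √36 = 6
|KL| = √((4)² + (3)²) = √25 = 5
|LJ| = √((-4)² + (3)²) = √25 = 5
Perimeter = 6 + 5 + 5 = 16.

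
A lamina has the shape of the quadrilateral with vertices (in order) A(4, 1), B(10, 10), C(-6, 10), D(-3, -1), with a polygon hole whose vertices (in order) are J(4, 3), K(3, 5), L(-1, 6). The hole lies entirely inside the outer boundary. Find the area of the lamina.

110

Outer boundary:
Apply the shoelace (surveyor's) formula: 2A = Σ (x_i·y_{i+1} − x_{i+1}·y_i), indices taken mod 4.
Σ = (30) + (160) + (36) + (1) = 227
Area = |Σ|/2 = 113.5.
Hole:
Apply Gauss's area formula: 2A = Σ (x_i·y_{i+1} − x_{i+1}·y_i), indices taken mod 3.
Cross-terms: 11, 23, -27  ⇒  Σ = 7
Area = |Σ|/2 = 3.5.
Net area = 113.5 − 3.5 = 110.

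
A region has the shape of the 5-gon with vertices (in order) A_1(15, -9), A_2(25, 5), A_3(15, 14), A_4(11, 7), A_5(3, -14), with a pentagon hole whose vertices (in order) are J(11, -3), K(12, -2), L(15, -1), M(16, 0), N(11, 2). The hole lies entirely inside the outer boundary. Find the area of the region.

254.5

Outer boundary:
Apply the shoelace (surveyor's) formula: 2A = Σ (x_i·y_{i+1} − x_{i+1}·y_i), indices taken mod 5.
Σ = (300) + (275) + (-49) + (-175) + (183) = 534
Area = |Σ|/2 = 267.
Hole:
Apply the shoelace formula: 2A = Σ (x_i·y_{i+1} − x_{i+1}·y_i), indices taken mod 5.
Σ = (14) + (18) + (16) + (32) + (-55) = 25
Area = |Σ|/2 = 12.5.
Net area = 267 − 12.5 = 254.5.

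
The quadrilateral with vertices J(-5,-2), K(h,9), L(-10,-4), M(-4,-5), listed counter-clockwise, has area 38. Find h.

Write out the shoelace sum; only the two edges meeting at K involve h:
2·Area = [((-5)·9 − h·(-2)) + (h·(-4) − (-10)·9)] + 17
       = -2·h + 62 = 76
⇒ h = -7.

-7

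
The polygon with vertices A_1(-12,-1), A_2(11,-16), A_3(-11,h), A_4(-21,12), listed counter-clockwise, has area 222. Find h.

Write out the shoelace sum; only the two edges meeting at A_3 involve h:
2·Area = [(11·h − (-11)·(-16)) + ((-11)·12 − (-21)·h)] + 368
       = 32·h + 60 = 444
⇒ h = 12.

12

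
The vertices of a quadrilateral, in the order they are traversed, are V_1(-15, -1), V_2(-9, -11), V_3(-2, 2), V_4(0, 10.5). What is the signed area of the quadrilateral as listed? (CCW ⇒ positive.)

Σ = (156) + (-40) + (-21) + (157.5) = 252.5
Signed area = Σ/2 = 126.25 (positive ⇒ counter-clockwise traversal).

126.25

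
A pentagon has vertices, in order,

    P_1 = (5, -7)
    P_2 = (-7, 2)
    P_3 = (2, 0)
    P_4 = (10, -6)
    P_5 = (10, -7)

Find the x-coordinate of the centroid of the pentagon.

Apply the shoelace formula. First the cross-terms c_i = x_i·y_{i+1} − x_{i+1}·y_i:
  -39, -4, -12, -10, -35  ⇒  2A = -100, A = -50.
Then Σ (x_i + x_{i+1})·c_i = -771, so x̄ = -771 / (6·(-50)) = 2.57.

2.57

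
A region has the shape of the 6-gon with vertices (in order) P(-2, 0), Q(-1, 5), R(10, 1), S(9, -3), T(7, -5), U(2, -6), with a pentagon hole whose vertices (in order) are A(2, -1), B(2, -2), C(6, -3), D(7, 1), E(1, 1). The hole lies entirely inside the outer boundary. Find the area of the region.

Outer boundary:
Apply the surveyor's formula: 2A = Σ (x_i·y_{i+1} − x_{i+1}·y_i), indices taken mod 6.
P→Q: (-2)(5) − (-1)(0) = -10
Q→R: (-1)(1) − (10)(5) = -51
R→S: (10)(-3) − (9)(1) = -39
S→T: (9)(-5) − (7)(-3) = -24
T→U: (7)(-6) − (2)(-5) = -32
U→P: (2)(0) − (-2)(-6) = -12
Σ = -168
Area = |Σ|/2 = 84.
Hole:
Apply the surveyor's formula: 2A = Σ (x_i·y_{i+1} − x_{i+1}·y_i), indices taken mod 5.
A→B: (2)(-2) − (2)(-1) = -2
B→C: (2)(-3) − (6)(-2) = 6
C→D: (6)(1) − (7)(-3) = 27
D→E: (7)(1) − (1)(1) = 6
E→A: (1)(-1) − (2)(1) = -3
Σ = 34
Area = |Σ|/2 = 17.
Net area = 84 − 17 = 67.

67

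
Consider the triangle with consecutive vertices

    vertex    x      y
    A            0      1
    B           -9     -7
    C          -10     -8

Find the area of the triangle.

Σ = (9) + (2) + (-10) = 1
Area = |Σ|/2 = 0.5.

0.5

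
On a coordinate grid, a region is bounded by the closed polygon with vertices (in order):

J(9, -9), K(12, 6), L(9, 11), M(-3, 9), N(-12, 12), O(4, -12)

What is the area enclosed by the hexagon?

297

Cross-terms: 162, 78, 114, 72, 96, 72  ⇒  Σ = 594
Area = |Σ|/2 = 297.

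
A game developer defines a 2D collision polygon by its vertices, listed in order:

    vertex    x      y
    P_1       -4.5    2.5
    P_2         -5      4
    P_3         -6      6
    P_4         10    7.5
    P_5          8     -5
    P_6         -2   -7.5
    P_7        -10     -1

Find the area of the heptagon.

199.5

Apply the surveyor's formula: 2A = Σ (x_i·y_{i+1} − x_{i+1}·y_i), indices taken mod 7.
Σ = (-5.5) + (-6) + (-105) + (-110) + (-70) + (-73) + (-29.5) = -399
Area = |Σ|/2 = 199.5.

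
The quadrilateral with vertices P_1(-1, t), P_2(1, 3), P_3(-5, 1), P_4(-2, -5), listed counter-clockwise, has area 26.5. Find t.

-6

Write out the shoelace sum; only the two edges meeting at P_1 involve t:
2·Area = [((-2)·t − (-1)·(-5)) + ((-1)·3 − 1·t)] + 43
       = -3·t + 35 = 53
⇒ t = -6.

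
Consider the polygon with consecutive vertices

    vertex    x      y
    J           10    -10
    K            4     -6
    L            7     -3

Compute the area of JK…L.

15

Apply the surveyor's formula: 2A = Σ (x_i·y_{i+1} − x_{i+1}·y_i), indices taken mod 3.
Σ = (-20) + (30) + (-40) = -30
Area = |Σ|/2 = 15.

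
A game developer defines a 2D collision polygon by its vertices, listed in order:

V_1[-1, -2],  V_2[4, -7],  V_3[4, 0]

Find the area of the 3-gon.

Apply the surveyor's formula: 2A = Σ (x_i·y_{i+1} − x_{i+1}·y_i), indices taken mod 3.
V_1→V_2: (-1)(-7) − (4)(-2) = 15
V_2→V_3: (4)(0) − (4)(-7) = 28
V_3→V_1: (4)(-2) − (-1)(0) = -8
Σ = 35
Area = |Σ|/2 = 17.5.

17.5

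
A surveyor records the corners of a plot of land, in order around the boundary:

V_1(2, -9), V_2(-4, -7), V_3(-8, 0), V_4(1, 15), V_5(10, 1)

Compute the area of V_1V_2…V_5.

Σ = (-50) + (-56) + (-120) + (-149) + (-92) = -467
Area = |Σ|/2 = 233.5.

233.5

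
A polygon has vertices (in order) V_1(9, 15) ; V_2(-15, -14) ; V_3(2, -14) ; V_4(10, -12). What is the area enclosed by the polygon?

Apply the shoelace (surveyor's) formula: 2A = Σ (x_i·y_{i+1} − x_{i+1}·y_i), indices taken mod 4.
Cross-terms: 99, 238, 116, 258  ⇒  Σ = 711
Area = |Σ|/2 = 355.5.

355.5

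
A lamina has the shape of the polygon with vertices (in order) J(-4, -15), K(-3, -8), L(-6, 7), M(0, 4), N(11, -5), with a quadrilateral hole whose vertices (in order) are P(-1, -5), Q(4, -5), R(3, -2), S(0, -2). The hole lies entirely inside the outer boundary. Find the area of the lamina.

Outer boundary:
Apply the shoelace (surveyor's) formula: 2A = Σ (x_i·y_{i+1} − x_{i+1}·y_i), indices taken mod 5.
Σ = (-13) + (-69) + (-24) + (-44) + (-185) = -335
Area = |Σ|/2 = 167.5.
Hole:
Apply the shoelace formula: 2A = Σ (x_i·y_{i+1} − x_{i+1}·y_i), indices taken mod 4.
Σ = (25) + (7) + (-6) + (-2) = 24
Area = |Σ|/2 = 12.
Net area = 167.5 − 12 = 155.5.

155.5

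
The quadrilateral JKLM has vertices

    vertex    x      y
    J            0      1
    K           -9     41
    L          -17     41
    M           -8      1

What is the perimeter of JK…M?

98

|JK| = √((-9)² + (40)²) = √1681 = 41
|KL| = √((-8)² + (0)²) = √64 = 8
|LM| = √((9)² + (-40)²) = √1681 = 41
|MJ| = √((8)² + (0)²) = √64 = 8
Perimeter = 41 + 8 + 41 + 8 = 98.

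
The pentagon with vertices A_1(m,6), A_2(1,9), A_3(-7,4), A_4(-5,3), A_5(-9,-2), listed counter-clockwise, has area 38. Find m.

3

The doubled signed area Σ (x_i y_{i+1} − x_{i+1} y_i) is linear in m.
With m=0 it equals 43; the coefficient of m is 11 (from the two edges through A_1).
So 11·m + 43 = 2·38 = 76 ⇒ m = 3.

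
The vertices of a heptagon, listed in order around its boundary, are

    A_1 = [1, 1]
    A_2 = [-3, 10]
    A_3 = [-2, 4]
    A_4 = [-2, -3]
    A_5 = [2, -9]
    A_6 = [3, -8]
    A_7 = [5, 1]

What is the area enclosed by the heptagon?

58.5

Apply the shoelace formula: 2A = Σ (x_i·y_{i+1} − x_{i+1}·y_i), indices taken mod 7.
Σ = (13) + (8) + (14) + (24) + (11) + (43) + (4) = 117
Area = |Σ|/2 = 58.5.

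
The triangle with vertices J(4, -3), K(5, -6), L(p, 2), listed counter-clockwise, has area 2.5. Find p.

4

Write out the shoelace sum; only the two edges meeting at L involve p:
2·Area = [(5·2 − p·(-6)) + (p·(-3) − 4·2)] + -9
       = 3·p + -7 = 5
⇒ p = 4.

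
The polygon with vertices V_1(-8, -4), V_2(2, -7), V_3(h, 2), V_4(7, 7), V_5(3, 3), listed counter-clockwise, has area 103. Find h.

10

The doubled signed area Σ (x_i y_{i+1} − x_{i+1} y_i) is linear in h.
With h=0 it equals 66; the coefficient of h is 14 (from the two edges through V_3).
So 14·h + 66 = 2·103 = 206 ⇒ h = 10.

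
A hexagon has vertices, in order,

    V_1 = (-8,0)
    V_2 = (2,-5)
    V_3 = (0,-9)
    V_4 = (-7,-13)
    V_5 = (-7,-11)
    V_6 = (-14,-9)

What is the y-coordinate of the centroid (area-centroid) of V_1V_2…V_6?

Apply the shoelace formula. First the cross-terms c_i = x_i·y_{i+1} − x_{i+1}·y_i:
  40, -18, -63, -14, -91, -72  ⇒  2A = -218, A = -109.
Then Σ (y_i + y_{i+1})·c_i = 4242, so ȳ = 4242 / (6·(-109)) = -707/109.

-707/109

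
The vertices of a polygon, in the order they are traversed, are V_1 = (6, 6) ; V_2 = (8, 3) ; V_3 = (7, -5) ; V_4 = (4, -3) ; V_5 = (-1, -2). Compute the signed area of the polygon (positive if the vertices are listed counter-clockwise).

-48.5

Apply the shoelace (surveyor's) formula: 2A = Σ (x_i·y_{i+1} − x_{i+1}·y_i), indices taken mod 5.
V_1→V_2: (6)(3) − (8)(6) = -30
V_2→V_3: (8)(-5) − (7)(3) = -61
V_3→V_4: (7)(-3) − (4)(-5) = -1
V_4→V_5: (4)(-2) − (-1)(-3) = -11
V_5→V_1: (-1)(6) − (6)(-2) = 6
Σ = -97
Signed area = Σ/2 = -48.5 (negative ⇒ clockwise traversal).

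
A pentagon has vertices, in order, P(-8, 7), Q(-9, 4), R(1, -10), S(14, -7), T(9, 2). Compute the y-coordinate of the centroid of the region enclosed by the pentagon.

-109/63

Apply Gauss's area formula. First the cross-terms c_i = x_i·y_{i+1} − x_{i+1}·y_i:
  31, 86, 133, 91, 79  ⇒  2A = 420, A = 210.
Then Σ (y_i + y_{i+1})·c_i = -2180, so ȳ = -2180 / (6·210) = -109/63.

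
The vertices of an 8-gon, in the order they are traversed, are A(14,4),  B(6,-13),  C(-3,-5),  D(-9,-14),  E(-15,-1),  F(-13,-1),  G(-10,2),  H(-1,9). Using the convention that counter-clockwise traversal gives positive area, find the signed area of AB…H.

Cross-terms: -206, -69, -3, -201, 2, -36, -88, -130  ⇒  Σ = -731
Signed area = Σ/2 = -365.5 (negative ⇒ clockwise traversal).

-365.5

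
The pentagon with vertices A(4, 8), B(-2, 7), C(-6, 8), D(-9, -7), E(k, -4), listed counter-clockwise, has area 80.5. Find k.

-5

Write out the shoelace sum; only the two edges meeting at E involve k:
2·Area = [((-9)·(-4) − k·(-7)) + (k·8 − 4·(-4))] + 184
       = 15·k + 236 = 161
⇒ k = -5.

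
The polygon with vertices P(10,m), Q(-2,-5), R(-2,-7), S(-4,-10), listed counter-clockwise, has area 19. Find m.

Write out the shoelace sum; only the two edges meeting at P involve m:
2·Area = [((-4)·m − 10·(-10)) + (10·(-5) − (-2)·m)] + -4
       = -2·m + 46 = 38
⇒ m = 4.

4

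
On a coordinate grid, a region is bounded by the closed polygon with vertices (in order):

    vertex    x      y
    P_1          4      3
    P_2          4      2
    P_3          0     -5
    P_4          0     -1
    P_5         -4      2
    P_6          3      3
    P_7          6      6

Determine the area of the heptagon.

Apply the shoelace (surveyor's) formula: 2A = Σ (x_i·y_{i+1} − x_{i+1}·y_i), indices taken mod 7.
Cross-terms: -4, -20, 0, -4, -18, 0, -6  ⇒  Σ = -52
Area = |Σ|/2 = 26.

26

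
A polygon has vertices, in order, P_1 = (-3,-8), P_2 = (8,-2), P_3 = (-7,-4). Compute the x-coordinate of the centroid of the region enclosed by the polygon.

Apply the shoelace formula. First the cross-terms c_i = x_i·y_{i+1} − x_{i+1}·y_i:
  70, -46, 44  ⇒  2A = 68, A = 34.
Then Σ (x_i + x_{i+1})·c_i = -136, so x̄ = -136 / (6·34) = -2/3.

-2/3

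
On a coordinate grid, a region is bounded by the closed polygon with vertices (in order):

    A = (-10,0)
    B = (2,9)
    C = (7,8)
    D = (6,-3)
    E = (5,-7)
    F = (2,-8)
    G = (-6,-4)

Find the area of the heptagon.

177.5

Apply the shoelace formula: 2A = Σ (x_i·y_{i+1} − x_{i+1}·y_i), indices taken mod 7.
Σ = (-90) + (-47) + (-69) + (-27) + (-26) + (-56) + (-40) = -355
Area = |Σ|/2 = 177.5.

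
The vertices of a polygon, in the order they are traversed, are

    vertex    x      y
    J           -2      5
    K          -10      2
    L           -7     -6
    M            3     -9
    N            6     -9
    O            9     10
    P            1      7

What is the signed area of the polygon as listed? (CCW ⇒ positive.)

Cross-terms: 46, 74, 81, 27, 141, 53, 19  ⇒  Σ = 441
Signed area = Σ/2 = 220.5 (positive ⇒ counter-clockwise traversal).

220.5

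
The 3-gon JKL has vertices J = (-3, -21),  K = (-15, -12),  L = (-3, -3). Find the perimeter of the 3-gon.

|JK| = √((-12)² + (9)²) = √225 = 15
|KL| = √((12)² + (9)²) = √225 = 15
|LJ| = √((0)² + (-18)²) = √324 = 18
Perimeter = 15 + 15 + 18 = 48.

48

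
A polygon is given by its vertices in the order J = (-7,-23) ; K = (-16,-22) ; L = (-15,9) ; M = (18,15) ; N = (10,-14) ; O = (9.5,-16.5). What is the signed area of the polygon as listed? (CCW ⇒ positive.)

-921.5

J→K: (-7)(-22) − (-16)(-23) = -214
K→L: (-16)(9) − (-15)(-22) = -474
L→M: (-15)(15) − (18)(9) = -387
M→N: (18)(-14) − (10)(15) = -402
N→O: (10)(-16.5) − (9.5)(-14) = -32
O→J: (9.5)(-23) − (-7)(-16.5) = -334
Σ = -1843
Signed area = Σ/2 = -921.5 (negative ⇒ clockwise traversal).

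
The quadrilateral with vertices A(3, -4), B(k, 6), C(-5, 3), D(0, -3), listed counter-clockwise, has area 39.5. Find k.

1

Write out the shoelace sum; only the two edges meeting at B involve k:
2·Area = [(3·6 − k·(-4)) + (k·3 − (-5)·6)] + 24
       = 7·k + 72 = 79
⇒ k = 1.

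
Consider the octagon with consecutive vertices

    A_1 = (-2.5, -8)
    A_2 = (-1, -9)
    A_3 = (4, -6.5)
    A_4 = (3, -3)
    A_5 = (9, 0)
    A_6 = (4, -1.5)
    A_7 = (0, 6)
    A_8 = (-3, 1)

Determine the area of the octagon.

73.25

Apply the shoelace formula: 2A = Σ (x_i·y_{i+1} − x_{i+1}·y_i), indices taken mod 8.
Cross-terms: 14.5, 42.5, 7.5, 27, -13.5, 24, 18, 26.5  ⇒  Σ = 146.5
Area = |Σ|/2 = 73.25.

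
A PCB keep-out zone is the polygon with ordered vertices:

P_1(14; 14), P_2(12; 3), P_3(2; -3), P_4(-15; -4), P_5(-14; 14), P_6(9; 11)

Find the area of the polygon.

397.5

Σ = (-126) + (-42) + (-53) + (-266) + (-280) + (-28) = -795
Area = |Σ|/2 = 397.5.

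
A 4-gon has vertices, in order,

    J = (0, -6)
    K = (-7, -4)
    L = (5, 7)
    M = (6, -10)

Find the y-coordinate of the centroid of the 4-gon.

Apply Gauss's area formula. First the cross-terms c_i = x_i·y_{i+1} − x_{i+1}·y_i:
  -42, -29, -92, -36  ⇒  2A = -199, A = -99.5.
Then Σ (y_i + y_{i+1})·c_i = 1185, so ȳ = 1185 / (6·(-99.5)) = -395/199.

-395/199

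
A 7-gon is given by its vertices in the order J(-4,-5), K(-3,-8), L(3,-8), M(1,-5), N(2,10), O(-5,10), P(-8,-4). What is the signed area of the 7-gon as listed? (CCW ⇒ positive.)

J→K: (-4)(-8) − (-3)(-5) = 17
K→L: (-3)(-8) − (3)(-8) = 48
L→M: (3)(-5) − (1)(-8) = -7
M→N: (1)(10) − (2)(-5) = 20
N→O: (2)(10) − (-5)(10) = 70
O→P: (-5)(-4) − (-8)(10) = 100
P→J: (-8)(-5) − (-4)(-4) = 24
Σ = 272
Signed area = Σ/2 = 136 (positive ⇒ counter-clockwise traversal).

136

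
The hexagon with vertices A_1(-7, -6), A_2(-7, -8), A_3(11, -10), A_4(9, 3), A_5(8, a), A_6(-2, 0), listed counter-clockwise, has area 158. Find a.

Write out the shoelace sum; only the two edges meeting at A_5 involve a:
2·Area = [(9·a − 8·3) + (8·0 − (-2)·a)] + 307
       = 11·a + 283 = 316
⇒ a = 3.

3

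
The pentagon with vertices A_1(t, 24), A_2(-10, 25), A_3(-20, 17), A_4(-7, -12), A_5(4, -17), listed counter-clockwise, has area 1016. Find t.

20

Write out the shoelace sum; only the two edges meeting at A_1 involve t:
2·Area = [(4·24 − t·(-17)) + (t·25 − (-10)·24)] + 856
       = 42·t + 1192 = 2032
⇒ t = 20.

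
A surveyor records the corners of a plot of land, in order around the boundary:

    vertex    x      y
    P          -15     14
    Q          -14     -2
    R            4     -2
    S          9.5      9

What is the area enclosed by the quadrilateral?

292.5

Cross-terms: 226, 36, 55, 268  ⇒  Σ = 585
Area = |Σ|/2 = 292.5.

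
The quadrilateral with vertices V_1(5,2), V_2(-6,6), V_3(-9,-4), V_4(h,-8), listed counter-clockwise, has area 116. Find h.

The doubled signed area Σ (x_i y_{i+1} − x_{i+1} y_i) is linear in h.
With h=0 it equals 232; the coefficient of h is 6 (from the two edges through V_4).
So 6·h + 232 = 2·116 = 232 ⇒ h = 0.

0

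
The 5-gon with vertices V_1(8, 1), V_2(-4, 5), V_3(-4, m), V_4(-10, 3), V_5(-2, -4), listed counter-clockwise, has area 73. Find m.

Write out the shoelace sum; only the two edges meeting at V_3 involve m:
2·Area = [((-4)·m − (-4)·5) + ((-4)·3 − (-10)·m)] + 120
       = 6·m + 128 = 146
⇒ m = 3.

3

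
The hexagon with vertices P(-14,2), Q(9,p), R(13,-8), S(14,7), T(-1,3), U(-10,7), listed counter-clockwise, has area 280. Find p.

The doubled signed area Σ (x_i y_{i+1} − x_{i+1} y_i) is linear in p.
With p=0 it equals 263; the coefficient of p is -27 (from the two edges through Q).
So -27·p + 263 = 2·280 = 560 ⇒ p = -11.

-11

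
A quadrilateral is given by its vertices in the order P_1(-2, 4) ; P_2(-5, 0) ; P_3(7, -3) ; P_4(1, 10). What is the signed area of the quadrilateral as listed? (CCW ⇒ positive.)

Σ = (20) + (15) + (73) + (24) = 132
Signed area = Σ/2 = 66 (positive ⇒ counter-clockwise traversal).

66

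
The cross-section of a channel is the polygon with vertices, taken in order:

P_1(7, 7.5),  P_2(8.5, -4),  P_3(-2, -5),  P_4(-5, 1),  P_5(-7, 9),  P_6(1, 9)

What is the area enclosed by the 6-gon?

Apply the shoelace (surveyor's) formula: 2A = Σ (x_i·y_{i+1} − x_{i+1}·y_i), indices taken mod 6.
Σ = (-91.75) + (-50.5) + (-27) + (-38) + (-72) + (-55.5) = -334.75
Area = |Σ|/2 = 167.375.

167.375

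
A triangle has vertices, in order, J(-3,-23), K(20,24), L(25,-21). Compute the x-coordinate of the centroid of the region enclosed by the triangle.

Apply the shoelace formula. First the cross-terms c_i = x_i·y_{i+1} − x_{i+1}·y_i:
  388, -1020, -638  ⇒  2A = -1270, A = -635.
Then Σ (x_i + x_{i+1})·c_i = -53340, so x̄ = -53340 / (6·(-635)) = 14.

14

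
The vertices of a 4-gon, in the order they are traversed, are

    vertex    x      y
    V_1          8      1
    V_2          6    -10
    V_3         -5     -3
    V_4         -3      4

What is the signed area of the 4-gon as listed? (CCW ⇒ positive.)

-109

Apply the shoelace (surveyor's) formula: 2A = Σ (x_i·y_{i+1} − x_{i+1}·y_i), indices taken mod 4.
V_1→V_2: (8)(-10) − (6)(1) = -86
V_2→V_3: (6)(-3) − (-5)(-10) = -68
V_3→V_4: (-5)(4) − (-3)(-3) = -29
V_4→V_1: (-3)(1) − (8)(4) = -35
Σ = -218
Signed area = Σ/2 = -109 (negative ⇒ clockwise traversal).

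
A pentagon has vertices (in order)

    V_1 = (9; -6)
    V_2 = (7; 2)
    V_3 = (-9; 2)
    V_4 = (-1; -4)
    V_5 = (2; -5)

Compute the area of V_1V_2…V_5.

88

Σ = (60) + (32) + (38) + (13) + (33) = 176
Area = |Σ|/2 = 88.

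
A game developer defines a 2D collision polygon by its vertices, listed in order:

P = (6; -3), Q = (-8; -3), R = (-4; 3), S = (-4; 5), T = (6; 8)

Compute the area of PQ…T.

107

P→Q: (6)(-3) − (-8)(-3) = -42
Q→R: (-8)(3) − (-4)(-3) = -36
R→S: (-4)(5) − (-4)(3) = -8
S→T: (-4)(8) − (6)(5) = -62
T→P: (6)(-3) − (6)(8) = -66
Σ = -214
Area = |Σ|/2 = 107.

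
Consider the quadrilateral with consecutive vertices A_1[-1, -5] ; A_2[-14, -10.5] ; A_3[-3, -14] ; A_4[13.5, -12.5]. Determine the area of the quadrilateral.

Apply the shoelace formula: 2A = Σ (x_i·y_{i+1} − x_{i+1}·y_i), indices taken mod 4.
Cross-terms: -59.5, 164.5, 226.5, -80  ⇒  Σ = 251.5
Area = |Σ|/2 = 125.75.

125.75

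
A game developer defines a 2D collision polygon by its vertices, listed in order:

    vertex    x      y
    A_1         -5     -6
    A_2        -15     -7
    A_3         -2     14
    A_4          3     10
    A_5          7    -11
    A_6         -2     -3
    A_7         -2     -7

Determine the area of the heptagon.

251

Σ = (-55) + (-224) + (-62) + (-103) + (-43) + (8) + (-23) = -502
Area = |Σ|/2 = 251.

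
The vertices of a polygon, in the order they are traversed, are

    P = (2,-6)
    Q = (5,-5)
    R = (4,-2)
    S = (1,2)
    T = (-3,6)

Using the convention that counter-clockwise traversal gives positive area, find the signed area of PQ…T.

Σ = (20) + (10) + (10) + (12) + (6) = 58
Signed area = Σ/2 = 29 (positive ⇒ counter-clockwise traversal).

29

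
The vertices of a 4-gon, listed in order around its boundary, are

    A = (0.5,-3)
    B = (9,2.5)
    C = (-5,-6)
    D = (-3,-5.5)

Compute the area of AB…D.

Apply the shoelace formula: 2A = Σ (x_i·y_{i+1} − x_{i+1}·y_i), indices taken mod 4.
Σ = (28.25) + (-41.5) + (9.5) + (11.75) = 8
Area = |Σ|/2 = 4.

4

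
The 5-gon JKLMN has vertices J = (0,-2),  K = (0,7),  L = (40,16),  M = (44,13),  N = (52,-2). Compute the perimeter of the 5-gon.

|JK| = √((0)² + (9)²) = √81 = 9
|KL| = √((40)² + (9)²) = √1681 = 41
|LM| = √((4)² + (-3)²) = √25 = 5
|MN| = √((8)² + (-15)²) = √289 = 17
|NJ| = √((-52)² + (0)²) = √2704 = 52
Perimeter = 9 + 41 + 5 + 17 + 52 = 124.

124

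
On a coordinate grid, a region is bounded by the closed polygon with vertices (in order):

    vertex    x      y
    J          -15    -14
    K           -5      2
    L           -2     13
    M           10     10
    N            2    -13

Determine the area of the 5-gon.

Apply Gauss's area formula: 2A = Σ (x_i·y_{i+1} − x_{i+1}·y_i), indices taken mod 5.
Σ = (-100) + (-61) + (-150) + (-150) + (-223) = -684
Area = |Σ|/2 = 342.

342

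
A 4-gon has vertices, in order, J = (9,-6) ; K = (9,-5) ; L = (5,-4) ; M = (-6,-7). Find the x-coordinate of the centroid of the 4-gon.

182/57

Apply the shoelace (surveyor's) formula. First the cross-terms c_i = x_i·y_{i+1} − x_{i+1}·y_i:
  9, -11, -59, 99  ⇒  2A = 38, A = 19.
Then Σ (x_i + x_{i+1})·c_i = 364, so x̄ = 364 / (6·19) = 182/57.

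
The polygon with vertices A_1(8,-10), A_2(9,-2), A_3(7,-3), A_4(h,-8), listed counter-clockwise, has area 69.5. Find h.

-10

Write out the shoelace sum; only the two edges meeting at A_4 involve h:
2·Area = [(7·(-8) − h·(-3)) + (h·(-10) − 8·(-8))] + 61
       = -7·h + 69 = 139
⇒ h = -10.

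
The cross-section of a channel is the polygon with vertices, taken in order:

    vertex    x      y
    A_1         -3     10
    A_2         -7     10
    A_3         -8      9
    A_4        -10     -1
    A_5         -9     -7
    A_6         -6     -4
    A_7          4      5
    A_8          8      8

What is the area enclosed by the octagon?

146

Σ = (40) + (17) + (98) + (61) + (-6) + (-14) + (-8) + (104) = 292
Area = |Σ|/2 = 146.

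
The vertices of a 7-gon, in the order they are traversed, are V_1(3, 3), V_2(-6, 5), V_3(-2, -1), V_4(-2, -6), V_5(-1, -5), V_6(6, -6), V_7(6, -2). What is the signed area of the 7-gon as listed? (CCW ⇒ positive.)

73.5

V_1→V_2: (3)(5) − (-6)(3) = 33
V_2→V_3: (-6)(-1) − (-2)(5) = 16
V_3→V_4: (-2)(-6) − (-2)(-1) = 10
V_4→V_5: (-2)(-5) − (-1)(-6) = 4
V_5→V_6: (-1)(-6) − (6)(-5) = 36
V_6→V_7: (6)(-2) − (6)(-6) = 24
V_7→V_1: (6)(3) − (3)(-2) = 24
Σ = 147
Signed area = Σ/2 = 73.5 (positive ⇒ counter-clockwise traversal).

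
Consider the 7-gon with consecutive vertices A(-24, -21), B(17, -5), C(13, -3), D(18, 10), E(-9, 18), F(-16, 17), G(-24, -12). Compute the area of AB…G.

Apply the shoelace formula: 2A = Σ (x_i·y_{i+1} − x_{i+1}·y_i), indices taken mod 7.
Cross-terms: 477, 14, 184, 414, 135, 600, 216  ⇒  Σ = 2040
Area = |Σ|/2 = 1020.

1020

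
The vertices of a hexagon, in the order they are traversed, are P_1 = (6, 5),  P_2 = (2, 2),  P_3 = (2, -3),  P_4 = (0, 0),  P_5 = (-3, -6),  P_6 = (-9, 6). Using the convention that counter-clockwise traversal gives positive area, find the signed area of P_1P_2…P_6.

Apply the surveyor's formula: 2A = Σ (x_i·y_{i+1} − x_{i+1}·y_i), indices taken mod 6.
Σ = (2) + (-10) + (0) + (0) + (-72) + (-81) = -161
Signed area = Σ/2 = -80.5 (negative ⇒ clockwise traversal).

-80.5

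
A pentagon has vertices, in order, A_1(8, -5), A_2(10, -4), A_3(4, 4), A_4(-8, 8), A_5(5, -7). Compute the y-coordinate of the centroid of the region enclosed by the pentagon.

Apply the shoelace (surveyor's) formula. First the cross-terms c_i = x_i·y_{i+1} − x_{i+1}·y_i:
  18, 56, 64, 16, 31  ⇒  2A = 185, A = 92.5.
Then Σ (y_i + y_{i+1})·c_i = 250, so ȳ = 250 / (6·92.5) = 50/111.

50/111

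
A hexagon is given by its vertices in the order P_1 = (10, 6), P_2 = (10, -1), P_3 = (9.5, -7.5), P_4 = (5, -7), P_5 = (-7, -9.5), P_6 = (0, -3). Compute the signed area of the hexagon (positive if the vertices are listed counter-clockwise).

Apply the shoelace (surveyor's) formula: 2A = Σ (x_i·y_{i+1} − x_{i+1}·y_i), indices taken mod 6.
Σ = (-70) + (-65.5) + (-29) + (-96.5) + (21) + (30) = -210
Signed area = Σ/2 = -105 (negative ⇒ clockwise traversal).

-105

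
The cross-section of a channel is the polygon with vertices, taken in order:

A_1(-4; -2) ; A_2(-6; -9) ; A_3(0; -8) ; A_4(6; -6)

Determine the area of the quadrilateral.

Σ = (24) + (48) + (48) + (-36) = 84
Area = |Σ|/2 = 42.

42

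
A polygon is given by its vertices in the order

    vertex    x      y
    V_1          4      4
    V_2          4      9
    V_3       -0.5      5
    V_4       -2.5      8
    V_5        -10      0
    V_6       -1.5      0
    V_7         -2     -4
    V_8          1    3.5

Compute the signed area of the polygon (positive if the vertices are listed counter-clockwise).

Cross-terms: 20, 24.5, 8.5, 80, 0, 6, -3, -10  ⇒  Σ = 126
Signed area = Σ/2 = 63 (positive ⇒ counter-clockwise traversal).

63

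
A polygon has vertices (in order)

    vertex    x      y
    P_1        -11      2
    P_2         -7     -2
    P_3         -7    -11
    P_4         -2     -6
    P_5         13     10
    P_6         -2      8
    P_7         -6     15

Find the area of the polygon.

Σ = (36) + (63) + (20) + (58) + (124) + (18) + (153) = 472
Area = |Σ|/2 = 236.

236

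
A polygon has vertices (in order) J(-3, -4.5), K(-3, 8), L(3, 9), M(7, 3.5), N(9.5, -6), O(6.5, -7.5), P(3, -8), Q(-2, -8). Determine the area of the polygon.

166.5

Apply Gauss's area formula: 2A = Σ (x_i·y_{i+1} − x_{i+1}·y_i), indices taken mod 8.
Cross-terms: -37.5, -51, -52.5, -75.25, -32.25, -29.5, -40, -15  ⇒  Σ = -333
Area = |Σ|/2 = 166.5.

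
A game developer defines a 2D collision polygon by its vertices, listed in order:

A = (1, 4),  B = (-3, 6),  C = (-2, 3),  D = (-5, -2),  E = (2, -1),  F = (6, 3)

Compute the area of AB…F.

41

Apply the shoelace (surveyor's) formula: 2A = Σ (x_i·y_{i+1} − x_{i+1}·y_i), indices taken mod 6.
Σ = (18) + (3) + (19) + (9) + (12) + (21) = 82
Area = |Σ|/2 = 41.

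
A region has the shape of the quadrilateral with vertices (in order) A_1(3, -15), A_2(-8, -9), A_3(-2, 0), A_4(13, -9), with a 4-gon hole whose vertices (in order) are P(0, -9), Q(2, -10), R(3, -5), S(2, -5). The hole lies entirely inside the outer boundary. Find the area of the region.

Outer boundary:
Apply the shoelace (surveyor's) formula: 2A = Σ (x_i·y_{i+1} − x_{i+1}·y_i), indices taken mod 4.
Cross-terms: -147, -18, 18, -168  ⇒  Σ = -315
Area = |Σ|/2 = 157.5.
Hole:
P→Q: (0)(-10) − (2)(-9) = 18
Q→R: (2)(-5) − (3)(-10) = 20
R→S: (3)(-5) − (2)(-5) = -5
S→P: (2)(-9) − (0)(-5) = -18
Σ = 15
Area = |Σ|/2 = 7.5.
Net area = 157.5 − 7.5 = 150.

150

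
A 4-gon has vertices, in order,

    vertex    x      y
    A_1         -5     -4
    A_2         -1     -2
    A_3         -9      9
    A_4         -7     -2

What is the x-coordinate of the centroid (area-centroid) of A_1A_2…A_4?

Apply the shoelace formula. First the cross-terms c_i = x_i·y_{i+1} − x_{i+1}·y_i:
  6, -27, 81, 18  ⇒  2A = 78, A = 39.
Then Σ (x_i + x_{i+1})·c_i = -1278, so x̄ = -1278 / (6·39) = -71/13.

-71/13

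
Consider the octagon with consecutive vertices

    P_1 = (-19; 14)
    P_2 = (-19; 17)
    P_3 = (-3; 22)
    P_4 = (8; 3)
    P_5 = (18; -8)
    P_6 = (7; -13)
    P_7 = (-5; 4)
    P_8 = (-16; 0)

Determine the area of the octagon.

Apply the surveyor's formula: 2A = Σ (x_i·y_{i+1} − x_{i+1}·y_i), indices taken mod 8.
Cross-terms: -57, -367, -185, -118, -178, -37, 64, -224  ⇒  Σ = -1102
Area = |Σ|/2 = 551.

551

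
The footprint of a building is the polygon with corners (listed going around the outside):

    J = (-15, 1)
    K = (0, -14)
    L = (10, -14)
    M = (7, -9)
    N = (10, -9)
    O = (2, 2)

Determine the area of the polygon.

227.5

Σ = (210) + (140) + (8) + (27) + (38) + (32) = 455
Area = |Σ|/2 = 227.5.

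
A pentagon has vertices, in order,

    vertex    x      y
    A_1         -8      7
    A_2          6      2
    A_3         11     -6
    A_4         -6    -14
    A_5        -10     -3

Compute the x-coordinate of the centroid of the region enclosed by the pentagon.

-304/261

Apply Gauss's area formula. First the cross-terms c_i = x_i·y_{i+1} − x_{i+1}·y_i:
  -58, -58, -190, -122, -94  ⇒  2A = -522, A = -261.
Then Σ (x_i + x_{i+1})·c_i = 1824, so x̄ = 1824 / (6·(-261)) = -304/261.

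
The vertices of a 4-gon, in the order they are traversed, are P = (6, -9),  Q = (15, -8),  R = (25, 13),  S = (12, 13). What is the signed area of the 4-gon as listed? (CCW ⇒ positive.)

232.5

Apply the shoelace (surveyor's) formula: 2A = Σ (x_i·y_{i+1} − x_{i+1}·y_i), indices taken mod 4.
Σ = (87) + (395) + (169) + (-186) = 465
Signed area = Σ/2 = 232.5 (positive ⇒ counter-clockwise traversal).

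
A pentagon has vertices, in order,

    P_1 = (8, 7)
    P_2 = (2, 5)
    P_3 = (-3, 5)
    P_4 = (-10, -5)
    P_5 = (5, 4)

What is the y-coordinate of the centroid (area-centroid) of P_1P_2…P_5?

Apply the shoelace formula. First the cross-terms c_i = x_i·y_{i+1} − x_{i+1}·y_i:
  26, 25, 65, -15, 3  ⇒  2A = 104, A = 52.
Then Σ (y_i + y_{i+1})·c_i = 610, so ȳ = 610 / (6·52) = 305/156.

305/156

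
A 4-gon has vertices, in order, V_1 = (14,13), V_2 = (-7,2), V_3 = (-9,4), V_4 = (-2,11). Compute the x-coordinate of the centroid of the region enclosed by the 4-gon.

83/243

Apply the shoelace formula. First the cross-terms c_i = x_i·y_{i+1} − x_{i+1}·y_i:
  119, -10, -91, -180  ⇒  2A = -162, A = -81.
Then Σ (x_i + x_{i+1})·c_i = -166, so x̄ = -166 / (6·(-81)) = 83/243.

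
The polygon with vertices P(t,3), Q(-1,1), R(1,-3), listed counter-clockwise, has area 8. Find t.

2

Write out the shoelace sum; only the two edges meeting at P involve t:
2·Area = [(1·3 − t·(-3)) + (t·1 − (-1)·3)] + 2
       = 4·t + 8 = 16
⇒ t = 2.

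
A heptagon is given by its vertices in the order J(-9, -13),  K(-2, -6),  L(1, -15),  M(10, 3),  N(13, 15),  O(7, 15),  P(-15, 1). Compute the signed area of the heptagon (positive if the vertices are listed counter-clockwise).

Apply the shoelace formula: 2A = Σ (x_i·y_{i+1} − x_{i+1}·y_i), indices taken mod 7.
Cross-terms: 28, 36, 153, 111, 90, 232, 204  ⇒  Σ = 854
Signed area = Σ/2 = 427 (positive ⇒ counter-clockwise traversal).

427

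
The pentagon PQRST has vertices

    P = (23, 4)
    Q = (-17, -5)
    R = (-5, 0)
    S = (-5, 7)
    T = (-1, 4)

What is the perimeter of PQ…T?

|PQ| = √((-40)² + (-9)²) = √1681 = 41
|QR| = √((12)² + (5)²) = √169 = 13
|RS| = √((0)² + (7)²) = √49 = 7
|ST| = √((4)² + (-3)²) = √25 = 5
|TP| = √((24)² + (0)²) = √576 = 24
Perimeter = 41 + 13 + 7 + 5 + 24 = 90.

90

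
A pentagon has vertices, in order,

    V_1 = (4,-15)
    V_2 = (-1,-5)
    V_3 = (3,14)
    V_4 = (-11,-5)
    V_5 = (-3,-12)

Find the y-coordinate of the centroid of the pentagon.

Apply the shoelace formula. First the cross-terms c_i = x_i·y_{i+1} − x_{i+1}·y_i:
  -35, 1, 139, 117, 93  ⇒  2A = 315, A = 157.5.
Then Σ (y_i + y_{i+1})·c_i = -2540, so ȳ = -2540 / (6·157.5) = -508/189.

-508/189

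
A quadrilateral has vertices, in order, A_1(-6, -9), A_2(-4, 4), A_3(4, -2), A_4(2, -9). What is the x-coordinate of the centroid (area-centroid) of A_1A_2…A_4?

Apply the shoelace formula. First the cross-terms c_i = x_i·y_{i+1} − x_{i+1}·y_i:
  -60, -8, -32, -72  ⇒  2A = -172, A = -86.
Then Σ (x_i + x_{i+1})·c_i = 696, so x̄ = 696 / (6·(-86)) = -58/43.

-58/43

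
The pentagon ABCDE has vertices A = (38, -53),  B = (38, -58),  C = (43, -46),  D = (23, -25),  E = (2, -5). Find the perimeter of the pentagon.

136

|AB| = √((0)² + (-5)²) = √25 = 5
|BC| = √((5)² + (12)²) = √169 = 13
|CD| = √((-20)² + (21)²) = √841 = 29
|DE| = √((-21)² + (20)²) = √841 = 29
|EA| = √((36)² + (-48)²) = √3600 = 60
Perimeter = 5 + 13 + 29 + 29 + 60 = 136.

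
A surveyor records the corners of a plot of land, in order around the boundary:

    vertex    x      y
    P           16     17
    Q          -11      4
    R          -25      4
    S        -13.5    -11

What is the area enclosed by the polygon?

Apply the shoelace (surveyor's) formula: 2A = Σ (x_i·y_{i+1} − x_{i+1}·y_i), indices taken mod 4.
P→Q: (16)(4) − (-11)(17) = 251
Q→R: (-11)(4) − (-25)(4) = 56
R→S: (-25)(-11) − (-13.5)(4) = 329
S→P: (-13.5)(17) − (16)(-11) = -53.5
Σ = 582.5
Area = |Σ|/2 = 291.25.

291.25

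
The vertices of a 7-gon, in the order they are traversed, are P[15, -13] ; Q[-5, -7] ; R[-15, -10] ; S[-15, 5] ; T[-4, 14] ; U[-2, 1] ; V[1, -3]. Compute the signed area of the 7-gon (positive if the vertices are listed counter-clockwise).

Apply the shoelace formula: 2A = Σ (x_i·y_{i+1} − x_{i+1}·y_i), indices taken mod 7.
Σ = (-170) + (-55) + (-225) + (-190) + (24) + (5) + (32) = -579
Signed area = Σ/2 = -289.5 (negative ⇒ clockwise traversal).

-289.5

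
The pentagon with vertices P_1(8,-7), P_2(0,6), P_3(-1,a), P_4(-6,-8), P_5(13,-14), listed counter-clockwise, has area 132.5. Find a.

-1

Write out the shoelace sum; only the two edges meeting at P_3 involve a:
2·Area = [(0·a − (-1)·6) + ((-1)·(-8) − (-6)·a)] + 257
       = 6·a + 271 = 265
⇒ a = -1.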